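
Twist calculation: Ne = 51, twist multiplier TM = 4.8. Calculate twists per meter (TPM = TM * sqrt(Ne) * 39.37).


Formula: TPM = TM * sqrt(Ne) * 39.37
Step 1: sqrt(Ne) = sqrt(51) = 7.1414
Step 2: TM * sqrt(Ne) = 4.8 * 7.1414 = 34.2787
Step 3: TPM = 34.2787 * 39.37 = 1350 twists/m

1350 twists/m


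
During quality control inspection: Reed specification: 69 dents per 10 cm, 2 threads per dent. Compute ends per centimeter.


Formula: EPC = (dents per 10 cm * ends per dent) / 10
Step 1: Total ends per 10 cm = 69 * 2 = 138
Step 2: EPC = 138 / 10 = 13.8 ends/cm

13.8 ends/cm


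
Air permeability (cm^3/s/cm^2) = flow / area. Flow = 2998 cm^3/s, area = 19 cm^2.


Formula: Air Permeability = Airflow / Test Area
AP = 2998 cm^3/s / 19 cm^2
AP = 157.8 cm^3/s/cm^2

157.8 cm^3/s/cm^2


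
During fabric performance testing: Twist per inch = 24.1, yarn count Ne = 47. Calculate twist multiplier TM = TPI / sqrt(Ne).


Formula: TM = TPI / sqrt(Ne)
Step 1: sqrt(Ne) = sqrt(47) = 6.8557
Step 2: TM = 24.1 / 6.8557 = 3.52

3.52 TM


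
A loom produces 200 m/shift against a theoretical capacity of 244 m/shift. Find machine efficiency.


Formula: Efficiency% = (Actual output / Theoretical output) * 100
Efficiency% = (200 / 244) * 100
Efficiency% = 0.819672 * 100 = 81.9672% ≈ 82.0%

82.0%


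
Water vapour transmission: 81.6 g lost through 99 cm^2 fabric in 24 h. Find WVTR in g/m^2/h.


Formula: WVTR = mass_loss / (area * time)
Step 1: Convert area: 99 cm^2 = 0.0099 m^2
Step 2: WVTR = 81.6 g / (0.0099 m^2 * 24 h)
Step 3: WVTR = 81.6 / 0.2376 = 343.4 g/m^2/h

343.4 g/m^2/h


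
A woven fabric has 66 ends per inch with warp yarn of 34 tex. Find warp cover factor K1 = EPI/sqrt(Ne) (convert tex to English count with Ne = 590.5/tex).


Formula: K1 = EPI / sqrt(Ne), with Ne = 590.5 / tex_warp
Step 1: Ne = 590.5 / 34 = 17.368
Step 2: sqrt(Ne) = sqrt(17.368) = 4.1675
Step 3: K1 = 66 / 4.1675 = 15.8

15.8


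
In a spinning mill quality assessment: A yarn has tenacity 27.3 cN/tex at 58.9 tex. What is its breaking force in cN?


Formula: Breaking force = Tenacity * Linear density
F = 27.3 cN/tex * 58.9 tex
F = 1607.97 cN

1607.97 cN


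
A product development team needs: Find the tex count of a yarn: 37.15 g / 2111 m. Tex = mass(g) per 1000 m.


Formula: Tex = (mass_g / length_m) * 1000
Substituting: Tex = (37.15 / 2111) * 1000
Intermediate: 37.15 / 2111 = 0.01759829 g/m
Tex = 0.01759829 * 1000 = 17.60 tex

17.60 tex


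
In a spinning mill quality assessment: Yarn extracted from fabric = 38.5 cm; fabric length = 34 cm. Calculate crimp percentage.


Formula: Crimp% = ((L_yarn - L_fabric) / L_fabric) * 100
Step 1: Extension = 38.5 - 34 = 4.5 cm
Step 2: Crimp% = (4.5 / 34) * 100
Step 3: Crimp% = 0.132353 * 100 = 13.2353% ≈ 13.2%

13.2%


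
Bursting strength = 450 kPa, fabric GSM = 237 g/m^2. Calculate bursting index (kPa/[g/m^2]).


Formula: Bursting Index = Bursting Strength / Fabric GSM
BI = 450 kPa / 237 g/m^2
BI = 1.899 kPa/(g/m^2)

1.899 kPa/(g/m^2)


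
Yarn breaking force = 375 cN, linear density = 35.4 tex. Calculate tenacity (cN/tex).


Formula: Tenacity = Breaking force / Linear density
Tenacity = 375 cN / 35.4 tex
Tenacity = 10.59 cN/tex

10.59 cN/tex


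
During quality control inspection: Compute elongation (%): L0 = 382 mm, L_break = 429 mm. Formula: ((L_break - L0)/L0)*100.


Formula: Elongation (%) = ((L_break - L0) / L0) * 100
Step 1: Extension = 429 - 382 = 47 mm
Step 2: Elongation = (47 / 382) * 100
Step 3: Elongation = 0.123037 * 100 = 12.3037% ≈ 12.3%

12.3%


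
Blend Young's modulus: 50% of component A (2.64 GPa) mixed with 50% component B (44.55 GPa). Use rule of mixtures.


Formula: Blend property = (fraction_A * property_A) + (fraction_B * property_B)
Step 1: Contribution A = 50/100 * 2.64 GPa = 1.32 GPa
Step 2: Contribution B = 50/100 * 44.55 GPa = 22.275 GPa
Step 3: Blend Young's modulus = 1.32 + 22.275 = 23.595 GPa

23.595 GPa


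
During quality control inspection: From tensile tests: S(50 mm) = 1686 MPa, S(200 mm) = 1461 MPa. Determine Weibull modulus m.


Formula: m = ln(L1/L2) / ln(S2/S1)
Step 1: ln(L1/L2) = ln(50/200) = -1.38629
Step 2: S2/S1 = 1461/1686 = 0.86655
Step 3: ln(S2/S1) = ln(0.86655) = -0.14324
Step 4: m = -1.38629 / -0.14324 = 9.68

9.68 (Weibull m)


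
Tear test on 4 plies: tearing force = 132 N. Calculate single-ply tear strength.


Formula: Per-ply strength = Total force / Number of plies
Per-ply = 132 N / 4
Per-ply = 33 N

33 N


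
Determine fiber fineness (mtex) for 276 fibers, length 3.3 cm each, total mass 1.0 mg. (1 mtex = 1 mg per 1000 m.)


Formula: fineness (mtex) = mass (mg) / total length (km) = (mass_mg / total_length_m) * 1000
Step 1: Convert fiber length: 3.3 cm = 0.033 m
Step 2: Total fiber length = 276 * 0.033 = 9.108 m
Step 3: Linear density = 1.0 mg / 9.108 m = 0.1098 mg/m
Step 4: fineness = 0.1098 * 1000 = 109.8 mtex

109.8 mtex


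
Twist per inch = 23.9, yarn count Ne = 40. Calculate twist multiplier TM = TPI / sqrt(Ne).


Formula: TM = TPI / sqrt(Ne)
Step 1: sqrt(Ne) = sqrt(40) = 6.3246
Step 2: TM = 23.9 / 6.3246 = 3.78

3.78 TM


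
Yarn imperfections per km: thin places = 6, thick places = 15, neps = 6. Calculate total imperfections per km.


Formula: Total = thin places + thick places + neps
Total = 6 + 15 + 6
Total = 27 imperfections/km

27 imperfections/km


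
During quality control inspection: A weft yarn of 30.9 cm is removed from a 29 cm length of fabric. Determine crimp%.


Formula: Crimp% = ((L_yarn - L_fabric) / L_fabric) * 100
Step 1: Extension = 30.9 - 29 = 1.9 cm
Step 2: Crimp% = (1.9 / 29) * 100
Step 3: Crimp% = 0.065517 * 100 = 6.5517% ≈ 6.6%

6.6%


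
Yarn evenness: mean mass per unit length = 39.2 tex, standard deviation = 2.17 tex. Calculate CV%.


Formula: CV% = (standard deviation / mean) * 100
Step 1: Ratio = 2.17 / 39.2 = 0.055357
Step 2: CV% = 0.055357 * 100 = 5.5357% ≈ 5.5%

5.5%


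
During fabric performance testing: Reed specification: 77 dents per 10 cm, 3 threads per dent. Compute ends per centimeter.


Formula: EPC = (dents per 10 cm * ends per dent) / 10
Step 1: Total ends per 10 cm = 77 * 3 = 231
Step 2: EPC = 231 / 10 = 23.1 ends/cm

23.1 ends/cm


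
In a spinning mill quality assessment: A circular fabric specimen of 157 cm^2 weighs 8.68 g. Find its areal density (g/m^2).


Formula: GSM = mass_g / area_m2
Step 1: Convert area: 157 cm^2 = 157 / 10000 = 0.0157 m^2
Step 2: GSM = 8.68 g / 0.0157 m^2 = 552.9 g/m^2

552.9 g/m^2


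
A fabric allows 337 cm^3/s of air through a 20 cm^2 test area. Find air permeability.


Formula: Air Permeability = Airflow / Test Area
AP = 337 cm^3/s / 20 cm^2
AP = 16.9 cm^3/s/cm^2

16.9 cm^3/s/cm^2


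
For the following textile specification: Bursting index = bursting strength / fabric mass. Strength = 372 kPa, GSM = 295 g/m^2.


Formula: Bursting Index = Bursting Strength / Fabric GSM
BI = 372 kPa / 295 g/m^2
BI = 1.261 kPa/(g/m^2)

1.261 kPa/(g/m^2)


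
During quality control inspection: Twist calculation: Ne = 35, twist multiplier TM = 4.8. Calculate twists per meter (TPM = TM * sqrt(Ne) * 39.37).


Formula: TPM = TM * sqrt(Ne) * 39.37
Step 1: sqrt(Ne) = sqrt(35) = 5.9161
Step 2: TM * sqrt(Ne) = 4.8 * 5.9161 = 28.3973
Step 3: TPM = 28.3973 * 39.37 = 1118 twists/m

1118 twists/m


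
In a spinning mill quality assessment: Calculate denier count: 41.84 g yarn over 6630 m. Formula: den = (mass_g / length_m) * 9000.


Formula: den = (mass_g / length_m) * 9000
Substituting: den = (41.84 / 6630) * 9000
Intermediate: 41.84 / 6630 = 0.00631071 g/m
den = 0.00631071 * 9000 = 56.8 denier

56.8 denier


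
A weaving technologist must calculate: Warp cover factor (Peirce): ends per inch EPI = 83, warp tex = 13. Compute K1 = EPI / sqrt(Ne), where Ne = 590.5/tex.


Formula: K1 = EPI / sqrt(Ne), with Ne = 590.5 / tex_warp
Step 1: Ne = 590.5 / 13 = 45.423
Step 2: sqrt(Ne) = sqrt(45.423) = 6.7397
Step 3: K1 = 83 / 6.7397 = 12.3

12.3


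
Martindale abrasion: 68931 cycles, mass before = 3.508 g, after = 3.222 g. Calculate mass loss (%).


Formula: Mass loss% = ((m_before - m_after) / m_before) * 100
Step 1: Mass loss = 3.508 - 3.222 = 0.286 g
Step 2: Ratio = 0.286 / 3.508 = 0.0815279
Step 3: Mass loss% = 0.0815279 * 100 = 8.15279% ≈ 8.15%

8.15%


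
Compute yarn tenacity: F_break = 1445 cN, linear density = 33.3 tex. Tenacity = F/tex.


Formula: Tenacity = Breaking force / Linear density
Tenacity = 1445 cN / 33.3 tex
Tenacity = 43.39 cN/tex

43.39 cN/tex


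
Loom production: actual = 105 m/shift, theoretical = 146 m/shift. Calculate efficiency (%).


Formula: Efficiency% = (Actual output / Theoretical output) * 100
Efficiency% = (105 / 146) * 100
Efficiency% = 0.719178 * 100 = 71.9178% ≈ 71.9%

71.9%


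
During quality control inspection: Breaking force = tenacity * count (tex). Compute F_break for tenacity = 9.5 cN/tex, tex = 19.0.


Formula: Breaking force = Tenacity * Linear density
F = 9.5 cN/tex * 19.0 tex
F = 180.50 cN

180.50 cN


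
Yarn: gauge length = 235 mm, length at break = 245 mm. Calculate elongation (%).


Formula: Elongation (%) = ((L_break - L0) / L0) * 100
Step 1: Extension = 245 - 235 = 10 mm
Step 2: Elongation = (10 / 235) * 100
Step 3: Elongation = 0.042553 * 100 = 4.2553% ≈ 4.3%

4.3%


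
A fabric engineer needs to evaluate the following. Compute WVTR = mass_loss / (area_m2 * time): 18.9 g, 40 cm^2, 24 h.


Formula: WVTR = mass_loss / (area * time)
Step 1: Convert area: 40 cm^2 = 0.004 m^2
Step 2: WVTR = 18.9 g / (0.004 m^2 * 24 h)
Step 3: WVTR = 18.9 / 0.096 = 196.9 g/m^2/h

196.9 g/m^2/h


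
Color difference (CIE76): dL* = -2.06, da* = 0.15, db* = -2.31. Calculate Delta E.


Formula: Delta E = sqrt(dL*^2 + da*^2 + db*^2)
Step 1: dL*^2 = (-2.06)^2 = 4.2436
Step 2: da*^2 = 0.15^2 = 0.0225
Step 3: db*^2 = (-2.31)^2 = 5.3361
Step 4: Sum = 4.2436 + 0.0225 + 5.3361 = 9.6022
Step 5: Delta E = sqrt(9.6022) = 3.1

3.1 Delta E


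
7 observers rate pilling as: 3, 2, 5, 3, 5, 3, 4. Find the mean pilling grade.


Formula: Mean = sum / count
Sum = 3 + 2 + 5 + 3 + 5 + 3 + 4 = 25
Mean = 25 / 7 = 3.6

3.6


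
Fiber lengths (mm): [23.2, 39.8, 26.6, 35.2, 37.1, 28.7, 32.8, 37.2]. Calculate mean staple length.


Formula: Mean = sum of lengths / count
Sum = 23.2 + 39.8 + 26.6 + 35.2 + 37.1 + 28.7 + 32.8 + 37.2
Sum = 260.6 mm
Mean = 260.6 / 8 = 32.58 mm

32.58 mm


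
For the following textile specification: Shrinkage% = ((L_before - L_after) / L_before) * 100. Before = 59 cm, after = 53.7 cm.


Formula: Shrinkage% = ((L_before - L_after) / L_before) * 100
Step 1: Shrinkage = 59 - 53.7 = 5.3 cm
Step 2: Shrinkage% = (5.3 / 59) * 100
Step 3: Shrinkage% = 0.089831 * 100 = 8.9831% ≈ 9.0%

9.0%


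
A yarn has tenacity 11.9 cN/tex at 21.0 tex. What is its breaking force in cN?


Formula: Breaking force = Tenacity * Linear density
F = 11.9 cN/tex * 21.0 tex
F = 249.90 cN

249.90 cN


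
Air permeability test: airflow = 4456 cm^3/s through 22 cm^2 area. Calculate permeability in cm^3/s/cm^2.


Formula: Air Permeability = Airflow / Test Area
AP = 4456 cm^3/s / 22 cm^2
AP = 202.5 cm^3/s/cm^2

202.5 cm^3/s/cm^2


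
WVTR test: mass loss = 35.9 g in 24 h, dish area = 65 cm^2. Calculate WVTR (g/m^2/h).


Formula: WVTR = mass_loss / (area * time)
Step 1: Convert area: 65 cm^2 = 0.0065 m^2
Step 2: WVTR = 35.9 g / (0.0065 m^2 * 24 h)
Step 3: WVTR = 35.9 / 0.156 = 230.1 g/m^2/h

230.1 g/m^2/h


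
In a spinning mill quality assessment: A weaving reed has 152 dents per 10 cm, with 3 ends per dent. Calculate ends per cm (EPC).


Formula: EPC = (dents per 10 cm * ends per dent) / 10
Step 1: Total ends per 10 cm = 152 * 3 = 456
Step 2: EPC = 456 / 10 = 45.6 ends/cm

45.6 ends/cm


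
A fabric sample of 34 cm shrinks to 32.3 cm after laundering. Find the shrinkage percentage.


Formula: Shrinkage% = ((L_before - L_after) / L_before) * 100
Step 1: Shrinkage = 34 - 32.3 = 1.7 cm
Step 2: Shrinkage% = (1.7 / 34) * 100
Step 3: Shrinkage% = 0.05 * 100 = 5.0%

5.0%


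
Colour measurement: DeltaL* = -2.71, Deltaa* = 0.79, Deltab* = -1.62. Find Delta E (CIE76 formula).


Formula: Delta E = sqrt(dL*^2 + da*^2 + db*^2)
Step 1: dL*^2 = (-2.71)^2 = 7.3441
Step 2: da*^2 = 0.79^2 = 0.6241
Step 3: db*^2 = (-1.62)^2 = 2.6244
Step 4: Sum = 7.3441 + 0.6241 + 2.6244 = 10.5926
Step 5: Delta E = sqrt(10.5926) = 3.25

3.25 Delta E


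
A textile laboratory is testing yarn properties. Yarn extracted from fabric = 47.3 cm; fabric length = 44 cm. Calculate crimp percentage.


Formula: Crimp% = ((L_yarn - L_fabric) / L_fabric) * 100
Step 1: Extension = 47.3 - 44 = 3.3 cm
Step 2: Crimp% = (3.3 / 44) * 100
Step 3: Crimp% = 0.075 * 100 = 7.5%

7.5%


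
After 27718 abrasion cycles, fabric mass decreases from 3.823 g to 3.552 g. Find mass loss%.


Formula: Mass loss% = ((m_before - m_after) / m_before) * 100
Step 1: Mass loss = 3.823 - 3.552 = 0.271 g
Step 2: Ratio = 0.271 / 3.823 = 0.0708867
Step 3: Mass loss% = 0.0708867 * 100 = 7.08867% ≈ 7.09%

7.09%


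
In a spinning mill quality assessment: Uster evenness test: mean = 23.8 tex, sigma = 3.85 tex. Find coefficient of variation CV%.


Formula: CV% = (standard deviation / mean) * 100
Step 1: Ratio = 3.85 / 23.8 = 0.161765
Step 2: CV% = 0.161765 * 100 = 16.1765% ≈ 16.2%

16.2%


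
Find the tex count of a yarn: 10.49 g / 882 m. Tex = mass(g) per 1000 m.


Formula: Tex = (mass_g / length_m) * 1000
Substituting: Tex = (10.49 / 882) * 1000
Intermediate: 10.49 / 882 = 0.01189342 g/m
Tex = 0.01189342 * 1000 = 11.89 tex

11.89 tex


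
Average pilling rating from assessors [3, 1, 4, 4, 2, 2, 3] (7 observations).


Formula: Mean = sum / count
Sum = 3 + 1 + 4 + 4 + 2 + 2 + 3 = 19
Mean = 19 / 7 = 2.7

2.7


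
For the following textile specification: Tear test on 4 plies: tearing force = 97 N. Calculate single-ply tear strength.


Formula: Per-ply strength = Total force / Number of plies
Per-ply = 97 N / 4
Per-ply = 24.25 N

24.25 N


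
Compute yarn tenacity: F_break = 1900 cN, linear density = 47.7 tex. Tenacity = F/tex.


Formula: Tenacity = Breaking force / Linear density
Tenacity = 1900 cN / 47.7 tex
Tenacity = 39.83 cN/tex

39.83 cN/tex


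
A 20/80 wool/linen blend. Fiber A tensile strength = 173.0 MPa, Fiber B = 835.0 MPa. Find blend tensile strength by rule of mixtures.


Formula: Blend property = (fraction_A * property_A) + (fraction_B * property_B)
Step 1: Contribution A = 20/100 * 173.0 MPa = 34.6 MPa
Step 2: Contribution B = 80/100 * 835.0 MPa = 668.0 MPa
Step 3: Blend tensile strength = 34.6 + 668.0 = 702.6 MPa

702.6 MPa


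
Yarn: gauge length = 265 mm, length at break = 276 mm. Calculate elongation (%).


Formula: Elongation (%) = ((L_break - L0) / L0) * 100
Step 1: Extension = 276 - 265 = 11 mm
Step 2: Elongation = (11 / 265) * 100
Step 3: Elongation = 0.041509 * 100 = 4.1509% ≈ 4.2%

4.2%


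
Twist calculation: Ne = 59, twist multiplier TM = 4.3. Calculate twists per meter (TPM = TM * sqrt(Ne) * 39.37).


Formula: TPM = TM * sqrt(Ne) * 39.37
Step 1: sqrt(Ne) = sqrt(59) = 7.6811
Step 2: TM * sqrt(Ne) = 4.3 * 7.6811 = 33.0287
Step 3: TPM = 33.0287 * 39.37 = 1300 twists/m

1300 twists/m


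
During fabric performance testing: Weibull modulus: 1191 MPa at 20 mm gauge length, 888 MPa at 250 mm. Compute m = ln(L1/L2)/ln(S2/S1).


Formula: m = ln(L1/L2) / ln(S2/S1)
Step 1: ln(L1/L2) = ln(20/250) = -2.52573
Step 2: S2/S1 = 888/1191 = 0.74559
Step 3: ln(S2/S1) = ln(0.74559) = -0.29358
Step 4: m = -2.52573 / -0.29358 = 8.60

8.60 (Weibull m)


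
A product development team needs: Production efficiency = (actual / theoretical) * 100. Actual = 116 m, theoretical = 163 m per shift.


Formula: Efficiency% = (Actual output / Theoretical output) * 100
Efficiency% = (116 / 163) * 100
Efficiency% = 0.711656 * 100 = 71.1656% ≈ 71.2%

71.2%


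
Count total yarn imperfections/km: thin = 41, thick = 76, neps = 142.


Formula: Total = thin places + thick places + neps
Total = 41 + 76 + 142
Total = 259 imperfections/km

259 imperfections/km


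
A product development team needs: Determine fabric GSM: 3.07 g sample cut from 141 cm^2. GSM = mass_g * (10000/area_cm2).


Formula: GSM = mass_g / area_m2
Step 1: Convert area: 141 cm^2 = 141 / 10000 = 0.0141 m^2
Step 2: GSM = 3.07 g / 0.0141 m^2 = 217.7 g/m^2

217.7 g/m^2


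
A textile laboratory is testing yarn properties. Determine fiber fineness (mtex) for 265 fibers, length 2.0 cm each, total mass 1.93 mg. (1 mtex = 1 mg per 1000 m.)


Formula: fineness (mtex) = mass (mg) / total length (km) = (mass_mg / total_length_m) * 1000
Step 1: Convert fiber length: 2.0 cm = 0.02 m
Step 2: Total fiber length = 265 * 0.02 = 5.3 m
Step 3: Linear density = 1.93 mg / 5.3 m = 0.3642 mg/m
Step 4: fineness = 0.3642 * 1000 = 364.2 mtex

364.2 mtex


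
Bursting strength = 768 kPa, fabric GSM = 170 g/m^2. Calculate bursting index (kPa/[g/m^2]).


Formula: Bursting Index = Bursting Strength / Fabric GSM
BI = 768 kPa / 170 g/m^2
BI = 4.518 kPa/(g/m^2)

4.518 kPa/(g/m^2)


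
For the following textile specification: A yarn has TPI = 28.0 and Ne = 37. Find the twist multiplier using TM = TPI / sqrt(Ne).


Formula: TM = TPI / sqrt(Ne)
Step 1: sqrt(Ne) = sqrt(37) = 6.0828
Step 2: TM = 28.0 / 6.0828 = 4.60

4.60 TM


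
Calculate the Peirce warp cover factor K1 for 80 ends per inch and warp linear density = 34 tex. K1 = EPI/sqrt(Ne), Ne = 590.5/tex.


Formula: K1 = EPI / sqrt(Ne), with Ne = 590.5 / tex_warp
Step 1: Ne = 590.5 / 34 = 17.368
Step 2: sqrt(Ne) = sqrt(17.368) = 4.1675
Step 3: K1 = 80 / 4.1675 = 19.2

19.2


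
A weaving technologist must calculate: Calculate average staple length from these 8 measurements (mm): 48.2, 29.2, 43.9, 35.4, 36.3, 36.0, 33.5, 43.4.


Formula: Mean = sum of lengths / count
Sum = 48.2 + 29.2 + 43.9 + 35.4 + 36.3 + 36.0 + 33.5 + 43.4
Sum = 305.9 mm
Mean = 305.9 / 8 = 38.24 mm

38.24 mm


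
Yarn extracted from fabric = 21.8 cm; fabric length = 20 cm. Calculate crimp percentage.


Formula: Crimp% = ((L_yarn - L_fabric) / L_fabric) * 100
Step 1: Extension = 21.8 - 20 = 1.8 cm
Step 2: Crimp% = (1.8 / 20) * 100
Step 3: Crimp% = 0.09 * 100 = 9.0%

9.0%


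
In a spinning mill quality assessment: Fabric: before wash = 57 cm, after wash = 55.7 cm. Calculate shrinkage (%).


Formula: Shrinkage% = ((L_before - L_after) / L_before) * 100
Step 1: Shrinkage = 57 - 55.7 = 1.3 cm
Step 2: Shrinkage% = (1.3 / 57) * 100
Step 3: Shrinkage% = 0.022807 * 100 = 2.2807% ≈ 2.3%

2.3%


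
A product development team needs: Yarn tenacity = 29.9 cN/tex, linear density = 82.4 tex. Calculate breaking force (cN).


Formula: Breaking force = Tenacity * Linear density
F = 29.9 cN/tex * 82.4 tex
F = 2463.76 cN

2463.76 cN


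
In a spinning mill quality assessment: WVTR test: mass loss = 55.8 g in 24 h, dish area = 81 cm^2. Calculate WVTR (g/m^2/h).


Formula: WVTR = mass_loss / (area * time)
Step 1: Convert area: 81 cm^2 = 0.0081 m^2
Step 2: WVTR = 55.8 g / (0.0081 m^2 * 24 h)
Step 3: WVTR = 55.8 / 0.1944 = 287.0 g/m^2/h

287.0 g/m^2/h


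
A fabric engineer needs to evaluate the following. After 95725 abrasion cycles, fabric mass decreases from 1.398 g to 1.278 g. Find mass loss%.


Formula: Mass loss% = ((m_before - m_after) / m_before) * 100
Step 1: Mass loss = 1.398 - 1.278 = 0.12 g
Step 2: Ratio = 0.12 / 1.398 = 0.0858369
Step 3: Mass loss% = 0.0858369 * 100 = 8.58369% ≈ 8.58%

8.58%


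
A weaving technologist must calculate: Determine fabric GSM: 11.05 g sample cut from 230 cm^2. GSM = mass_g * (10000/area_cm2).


Formula: GSM = mass_g / area_m2
Step 1: Convert area: 230 cm^2 = 230 / 10000 = 0.023 m^2
Step 2: GSM = 11.05 g / 0.023 m^2 = 480.4 g/m^2

480.4 g/m^2


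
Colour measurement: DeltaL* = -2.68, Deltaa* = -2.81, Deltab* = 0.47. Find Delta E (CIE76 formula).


Formula: Delta E = sqrt(dL*^2 + da*^2 + db*^2)
Step 1: dL*^2 = (-2.68)^2 = 7.1824
Step 2: da*^2 = (-2.81)^2 = 7.8961
Step 3: db*^2 = 0.47^2 = 0.2209
Step 4: Sum = 7.1824 + 7.8961 + 0.2209 = 15.2994
Step 5: Delta E = sqrt(15.2994) = 3.91

3.91 Delta E


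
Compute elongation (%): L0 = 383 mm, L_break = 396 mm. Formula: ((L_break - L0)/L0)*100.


Formula: Elongation (%) = ((L_break - L0) / L0) * 100
Step 1: Extension = 396 - 383 = 13 mm
Step 2: Elongation = (13 / 383) * 100
Step 3: Elongation = 0.033943 * 100 = 3.3943% ≈ 3.4%

3.4%


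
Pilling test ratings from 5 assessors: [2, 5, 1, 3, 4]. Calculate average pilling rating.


Formula: Mean = sum / count
Sum = 2 + 5 + 1 + 3 + 4 = 15
Mean = 15 / 5 = 3.0

3.0


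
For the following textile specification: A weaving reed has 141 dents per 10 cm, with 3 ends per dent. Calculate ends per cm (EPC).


Formula: EPC = (dents per 10 cm * ends per dent) / 10
Step 1: Total ends per 10 cm = 141 * 3 = 423
Step 2: EPC = 423 / 10 = 42.3 ends/cm

42.3 ends/cm


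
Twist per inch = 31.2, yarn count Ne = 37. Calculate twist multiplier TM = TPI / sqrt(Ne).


Formula: TM = TPI / sqrt(Ne)
Step 1: sqrt(Ne) = sqrt(37) = 6.0828
Step 2: TM = 31.2 / 6.0828 = 5.13

5.13 TM


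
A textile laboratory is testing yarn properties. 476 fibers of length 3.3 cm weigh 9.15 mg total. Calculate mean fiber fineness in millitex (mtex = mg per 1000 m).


Formula: fineness (mtex) = mass (mg) / total length (km) = (mass_mg / total_length_m) * 1000
Step 1: Convert fiber length: 3.3 cm = 0.033 m
Step 2: Total fiber length = 476 * 0.033 = 15.708 m
Step 3: Linear density = 9.15 mg / 15.708 m = 0.5825 mg/m
Step 4: fineness = 0.5825 * 1000 = 582.5 mtex

582.5 mtex


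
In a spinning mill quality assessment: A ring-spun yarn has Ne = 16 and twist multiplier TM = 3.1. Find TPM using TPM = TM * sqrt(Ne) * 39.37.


Formula: TPM = TM * sqrt(Ne) * 39.37
Step 1: sqrt(Ne) = sqrt(16) = 4
Step 2: TM * sqrt(Ne) = 3.1 * 4 = 12.4
Step 3: TPM = 12.4 * 39.37 = 488 twists/m

488 twists/m


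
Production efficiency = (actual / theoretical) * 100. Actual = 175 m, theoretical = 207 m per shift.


Formula: Efficiency% = (Actual output / Theoretical output) * 100
Efficiency% = (175 / 207) * 100
Efficiency% = 0.845411 * 100 = 84.5411% ≈ 84.5%

84.5%


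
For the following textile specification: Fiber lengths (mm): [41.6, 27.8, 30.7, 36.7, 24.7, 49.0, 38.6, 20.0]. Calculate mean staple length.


Formula: Mean = sum of lengths / count
Sum = 41.6 + 27.8 + 30.7 + 36.7 + 24.7 + 49.0 + 38.6 + 20.0
Sum = 269.1 mm
Mean = 269.1 / 8 = 33.64 mm

33.64 mm


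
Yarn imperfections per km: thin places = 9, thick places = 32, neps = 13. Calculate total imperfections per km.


Formula: Total = thin places + thick places + neps
Total = 9 + 32 + 13
Total = 54 imperfections/km

54 imperfections/km


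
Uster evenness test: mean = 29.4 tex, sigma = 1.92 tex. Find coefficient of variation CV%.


Formula: CV% = (standard deviation / mean) * 100
Step 1: Ratio = 1.92 / 29.4 = 0.065306
Step 2: CV% = 0.065306 * 100 = 6.5306% ≈ 6.5%

6.5%


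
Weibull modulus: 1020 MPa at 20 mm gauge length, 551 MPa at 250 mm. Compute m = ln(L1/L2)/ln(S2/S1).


Formula: m = ln(L1/L2) / ln(S2/S1)
Step 1: ln(L1/L2) = ln(20/250) = -2.52573
Step 2: S2/S1 = 551/1020 = 0.5402
Step 3: ln(S2/S1) = ln(0.5402) = -0.61582
Step 4: m = -2.52573 / -0.61582 = 4.10

4.10 (Weibull m)


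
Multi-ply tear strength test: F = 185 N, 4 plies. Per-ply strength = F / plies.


Formula: Per-ply strength = Total force / Number of plies
Per-ply = 185 N / 4
Per-ply = 46.25 N

46.25 N


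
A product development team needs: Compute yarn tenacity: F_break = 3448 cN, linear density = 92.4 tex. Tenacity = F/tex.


Formula: Tenacity = Breaking force / Linear density
Tenacity = 3448 cN / 92.4 tex
Tenacity = 37.32 cN/tex

37.32 cN/tex


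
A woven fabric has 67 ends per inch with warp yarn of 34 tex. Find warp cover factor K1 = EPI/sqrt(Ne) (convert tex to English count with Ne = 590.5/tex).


Formula: K1 = EPI / sqrt(Ne), with Ne = 590.5 / tex_warp
Step 1: Ne = 590.5 / 34 = 17.368
Step 2: sqrt(Ne) = sqrt(17.368) = 4.1675
Step 3: K1 = 67 / 4.1675 = 16.1

16.1


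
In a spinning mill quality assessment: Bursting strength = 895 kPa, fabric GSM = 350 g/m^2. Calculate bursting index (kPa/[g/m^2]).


Formula: Bursting Index = Bursting Strength / Fabric GSM
BI = 895 kPa / 350 g/m^2
BI = 2.557 kPa/(g/m^2)

2.557 kPa/(g/m^2)


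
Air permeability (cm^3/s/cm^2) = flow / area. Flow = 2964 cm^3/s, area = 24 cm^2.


Formula: Air Permeability = Airflow / Test Area
AP = 2964 cm^3/s / 24 cm^2
AP = 123.5 cm^3/s/cm^2

123.5 cm^3/s/cm^2


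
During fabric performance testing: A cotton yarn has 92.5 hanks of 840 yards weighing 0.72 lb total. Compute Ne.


Formula: Ne = hanks / mass_lb
Substituting: Ne = 92.5 / 0.72
Ne = 128.5

128.5 Ne


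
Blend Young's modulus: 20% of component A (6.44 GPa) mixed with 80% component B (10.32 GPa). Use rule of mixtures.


Formula: Blend property = (fraction_A * property_A) + (fraction_B * property_B)
Step 1: Contribution A = 20/100 * 6.44 GPa = 1.288 GPa
Step 2: Contribution B = 80/100 * 10.32 GPa = 8.256 GPa
Step 3: Blend Young's modulus = 1.288 + 8.256 = 9.544 GPa

9.544 GPa


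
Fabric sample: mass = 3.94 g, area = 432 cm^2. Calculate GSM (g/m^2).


Formula: GSM = mass_g / area_m2
Step 1: Convert area: 432 cm^2 = 432 / 10000 = 0.0432 m^2
Step 2: GSM = 3.94 g / 0.0432 m^2 = 91.2 g/m^2

91.2 g/m^2


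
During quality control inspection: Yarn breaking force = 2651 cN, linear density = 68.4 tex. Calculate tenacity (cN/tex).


Formula: Tenacity = Breaking force / Linear density
Tenacity = 2651 cN / 68.4 tex
Tenacity = 38.76 cN/tex

38.76 cN/tex


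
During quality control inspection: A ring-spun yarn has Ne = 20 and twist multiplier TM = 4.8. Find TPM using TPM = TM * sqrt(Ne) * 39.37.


Formula: TPM = TM * sqrt(Ne) * 39.37
Step 1: sqrt(Ne) = sqrt(20) = 4.4721
Step 2: TM * sqrt(Ne) = 4.8 * 4.4721 = 21.4661
Step 3: TPM = 21.4661 * 39.37 = 845 twists/m

845 twists/m


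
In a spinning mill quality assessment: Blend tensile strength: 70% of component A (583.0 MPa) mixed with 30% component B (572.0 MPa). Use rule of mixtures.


Formula: Blend property = (fraction_A * property_A) + (fraction_B * property_B)
Step 1: Contribution A = 70/100 * 583.0 MPa = 408.1 MPa
Step 2: Contribution B = 30/100 * 572.0 MPa = 171.6 MPa
Step 3: Blend tensile strength = 408.1 + 171.6 = 579.7 MPa

579.7 MPa


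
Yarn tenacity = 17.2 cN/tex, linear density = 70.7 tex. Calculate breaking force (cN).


Formula: Breaking force = Tenacity * Linear density
F = 17.2 cN/tex * 70.7 tex
F = 1216.04 cN

1216.04 cN


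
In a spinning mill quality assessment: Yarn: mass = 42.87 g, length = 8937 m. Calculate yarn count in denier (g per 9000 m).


Formula: den = (mass_g / length_m) * 9000
Substituting: den = (42.87 / 8937) * 9000
Intermediate: 42.87 / 8937 = 0.00479691 g/m
den = 0.00479691 * 9000 = 43.2 denier

43.2 denier


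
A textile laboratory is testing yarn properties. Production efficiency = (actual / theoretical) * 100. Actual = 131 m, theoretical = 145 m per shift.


Formula: Efficiency% = (Actual output / Theoretical output) * 100
Efficiency% = (131 / 145) * 100
Efficiency% = 0.903448 * 100 = 90.3448% ≈ 90.3%

90.3%


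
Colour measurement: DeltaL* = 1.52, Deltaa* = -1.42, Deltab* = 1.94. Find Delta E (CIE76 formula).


Formula: Delta E = sqrt(dL*^2 + da*^2 + db*^2)
Step 1: dL*^2 = 1.52^2 = 2.3104
Step 2: da*^2 = (-1.42)^2 = 2.0164
Step 3: db*^2 = 1.94^2 = 3.7636
Step 4: Sum = 2.3104 + 2.0164 + 3.7636 = 8.0904
Step 5: Delta E = sqrt(8.0904) = 2.84

2.84 Delta E


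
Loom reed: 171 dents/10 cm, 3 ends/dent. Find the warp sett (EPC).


Formula: EPC = (dents per 10 cm * ends per dent) / 10
Step 1: Total ends per 10 cm = 171 * 3 = 513
Step 2: EPC = 513 / 10 = 51.3 ends/cm

51.3 ends/cm


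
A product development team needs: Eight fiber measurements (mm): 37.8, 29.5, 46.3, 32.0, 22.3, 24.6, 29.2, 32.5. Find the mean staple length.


Formula: Mean = sum of lengths / count
Sum = 37.8 + 29.5 + 46.3 + 32.0 + 22.3 + 24.6 + 29.2 + 32.5
Sum = 254.2 mm
Mean = 254.2 / 8 = 31.78 mm

31.78 mm


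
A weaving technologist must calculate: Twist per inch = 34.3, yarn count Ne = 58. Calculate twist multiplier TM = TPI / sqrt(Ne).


Formula: TM = TPI / sqrt(Ne)
Step 1: sqrt(Ne) = sqrt(58) = 7.6158
Step 2: TM = 34.3 / 7.6158 = 4.50

4.50 TM


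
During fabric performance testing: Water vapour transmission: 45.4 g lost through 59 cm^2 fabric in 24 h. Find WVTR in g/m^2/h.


Formula: WVTR = mass_loss / (area * time)
Step 1: Convert area: 59 cm^2 = 0.0059 m^2
Step 2: WVTR = 45.4 g / (0.0059 m^2 * 24 h)
Step 3: WVTR = 45.4 / 0.1416 = 320.6 g/m^2/h

320.6 g/m^2/h


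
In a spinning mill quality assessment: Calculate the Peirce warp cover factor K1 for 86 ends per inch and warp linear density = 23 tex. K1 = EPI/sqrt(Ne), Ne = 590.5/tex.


Formula: K1 = EPI / sqrt(Ne), with Ne = 590.5 / tex_warp
Step 1: Ne = 590.5 / 23 = 25.674
Step 2: sqrt(Ne) = sqrt(25.674) = 5.067
Step 3: K1 = 86 / 5.067 = 17.0

17.0


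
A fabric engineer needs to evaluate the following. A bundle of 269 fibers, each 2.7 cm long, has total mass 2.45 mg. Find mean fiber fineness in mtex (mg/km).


Formula: fineness (mtex) = mass (mg) / total length (km) = (mass_mg / total_length_m) * 1000
Step 1: Convert fiber length: 2.7 cm = 0.027 m
Step 2: Total fiber length = 269 * 0.027 = 7.263 m
Step 3: Linear density = 2.45 mg / 7.263 m = 0.3373 mg/m
Step 4: fineness = 0.3373 * 1000 = 337.3 mtex

337.3 mtex


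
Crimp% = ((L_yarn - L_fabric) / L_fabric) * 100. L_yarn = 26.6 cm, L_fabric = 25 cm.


Formula: Crimp% = ((L_yarn - L_fabric) / L_fabric) * 100
Step 1: Extension = 26.6 - 25 = 1.6 cm
Step 2: Crimp% = (1.6 / 25) * 100
Step 3: Crimp% = 0.064 * 100 = 6.4%

6.4%


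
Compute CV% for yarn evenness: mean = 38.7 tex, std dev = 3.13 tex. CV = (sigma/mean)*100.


Formula: CV% = (standard deviation / mean) * 100
Step 1: Ratio = 3.13 / 38.7 = 0.080879
Step 2: CV% = 0.080879 * 100 = 8.0879% ≈ 8.1%

8.1%


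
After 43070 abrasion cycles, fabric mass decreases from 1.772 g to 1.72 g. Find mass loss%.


Formula: Mass loss% = ((m_before - m_after) / m_before) * 100
Step 1: Mass loss = 1.772 - 1.72 = 0.052 g
Step 2: Ratio = 0.052 / 1.772 = 0.0293454
Step 3: Mass loss% = 0.0293454 * 100 = 2.93454% ≈ 2.93%

2.93%


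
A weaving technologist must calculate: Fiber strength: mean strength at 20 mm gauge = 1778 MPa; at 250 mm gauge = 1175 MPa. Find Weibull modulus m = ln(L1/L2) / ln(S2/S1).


Formula: m = ln(L1/L2) / ln(S2/S1)
Step 1: ln(L1/L2) = ln(20/250) = -2.52573
Step 2: S2/S1 = 1175/1778 = 0.66085
Step 3: ln(S2/S1) = ln(0.66085) = -0.41423
Step 4: m = -2.52573 / -0.41423 = 6.10

6.10 (Weibull m)


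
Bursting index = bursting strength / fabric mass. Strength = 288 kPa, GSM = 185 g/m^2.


Formula: Bursting Index = Bursting Strength / Fabric GSM
BI = 288 kPa / 185 g/m^2
BI = 1.557 kPa/(g/m^2)

1.557 kPa/(g/m^2)


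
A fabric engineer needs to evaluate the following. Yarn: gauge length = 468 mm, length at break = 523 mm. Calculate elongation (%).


Formula: Elongation (%) = ((L_break - L0) / L0) * 100
Step 1: Extension = 523 - 468 = 55 mm
Step 2: Elongation = (55 / 468) * 100
Step 3: Elongation = 0.117521 * 100 = 11.7521% ≈ 11.8%

11.8%


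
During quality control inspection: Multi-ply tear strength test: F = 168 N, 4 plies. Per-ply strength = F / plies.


Formula: Per-ply strength = Total force / Number of plies
Per-ply = 168 N / 4
Per-ply = 42 N

42 N


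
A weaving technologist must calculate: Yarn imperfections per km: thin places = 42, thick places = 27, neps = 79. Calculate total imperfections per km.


Formula: Total = thin places + thick places + neps
Total = 42 + 27 + 79
Total = 148 imperfections/km

148 imperfections/km


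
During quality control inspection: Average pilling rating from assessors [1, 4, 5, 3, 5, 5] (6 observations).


Formula: Mean = sum / count
Sum = 1 + 4 + 5 + 3 + 5 + 5 = 23
Mean = 23 / 6 = 3.8

3.8


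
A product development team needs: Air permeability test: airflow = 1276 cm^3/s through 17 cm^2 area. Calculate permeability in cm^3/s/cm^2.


Formula: Air Permeability = Airflow / Test Area
AP = 1276 cm^3/s / 17 cm^2
AP = 75.1 cm^3/s/cm^2

75.1 cm^3/s/cm^2


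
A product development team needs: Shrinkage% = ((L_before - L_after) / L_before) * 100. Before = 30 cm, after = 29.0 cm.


Formula: Shrinkage% = ((L_before - L_after) / L_before) * 100
Step 1: Shrinkage = 30 - 29.0 = 1.0 cm
Step 2: Shrinkage% = (1.0 / 30) * 100
Step 3: Shrinkage% = 0.033333 * 100 = 3.3333% ≈ 3.3%

3.3%


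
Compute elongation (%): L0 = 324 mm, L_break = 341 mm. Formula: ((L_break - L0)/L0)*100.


Formula: Elongation (%) = ((L_break - L0) / L0) * 100
Step 1: Extension = 341 - 324 = 17 mm
Step 2: Elongation = (17 / 324) * 100
Step 3: Elongation = 0.052469 * 100 = 5.2469% ≈ 5.2%

5.2%


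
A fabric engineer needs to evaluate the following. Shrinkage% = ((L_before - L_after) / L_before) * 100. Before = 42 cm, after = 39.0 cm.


Formula: Shrinkage% = ((L_before - L_after) / L_before) * 100
Step 1: Shrinkage = 42 - 39.0 = 3.0 cm
Step 2: Shrinkage% = (3.0 / 42) * 100
Step 3: Shrinkage% = 0.071429 * 100 = 7.1429% ≈ 7.1%

7.1%


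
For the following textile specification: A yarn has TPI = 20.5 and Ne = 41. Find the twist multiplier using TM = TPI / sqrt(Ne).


Formula: TM = TPI / sqrt(Ne)
Step 1: sqrt(Ne) = sqrt(41) = 6.4031
Step 2: TM = 20.5 / 6.4031 = 3.20

3.20 TM


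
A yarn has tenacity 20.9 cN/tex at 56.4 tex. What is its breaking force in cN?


Formula: Breaking force = Tenacity * Linear density
F = 20.9 cN/tex * 56.4 tex
F = 1178.76 cN

1178.76 cN


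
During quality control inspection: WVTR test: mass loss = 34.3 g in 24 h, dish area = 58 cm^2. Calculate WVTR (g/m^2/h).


Formula: WVTR = mass_loss / (area * time)
Step 1: Convert area: 58 cm^2 = 0.0058 m^2
Step 2: WVTR = 34.3 g / (0.0058 m^2 * 24 h)
Step 3: WVTR = 34.3 / 0.1392 = 246.4 g/m^2/h

246.4 g/m^2/h


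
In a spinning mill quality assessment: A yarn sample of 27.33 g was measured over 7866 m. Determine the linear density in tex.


Formula: Tex = (mass_g / length_m) * 1000
Substituting: Tex = (27.33 / 7866) * 1000
Intermediate: 27.33 / 7866 = 0.00347445 g/m
Tex = 0.00347445 * 1000 = 3.47 tex

3.47 tex


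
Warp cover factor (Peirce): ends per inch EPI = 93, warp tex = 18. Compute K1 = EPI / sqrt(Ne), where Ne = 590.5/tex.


Formula: K1 = EPI / sqrt(Ne), with Ne = 590.5 / tex_warp
Step 1: Ne = 590.5 / 18 = 32.806
Step 2: sqrt(Ne) = sqrt(32.806) = 5.7277
Step 3: K1 = 93 / 5.7277 = 16.2

16.2


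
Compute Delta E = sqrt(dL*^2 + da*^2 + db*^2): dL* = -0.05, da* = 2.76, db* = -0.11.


Formula: Delta E = sqrt(dL*^2 + da*^2 + db*^2)
Step 1: dL*^2 = (-0.05)^2 = 0.0025
Step 2: da*^2 = 2.76^2 = 7.6176
Step 3: db*^2 = (-0.11)^2 = 0.0121
Step 4: Sum = 0.0025 + 7.6176 + 0.0121 = 7.6322
Step 5: Delta E = sqrt(7.6322) = 2.76

2.76 Delta E


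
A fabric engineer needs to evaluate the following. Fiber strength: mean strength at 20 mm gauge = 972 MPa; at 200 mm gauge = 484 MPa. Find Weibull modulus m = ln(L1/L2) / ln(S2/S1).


Formula: m = ln(L1/L2) / ln(S2/S1)
Step 1: ln(L1/L2) = ln(20/200) = -2.30259
Step 2: S2/S1 = 484/972 = 0.49794
Step 3: ln(S2/S1) = ln(0.49794) = -0.69728
Step 4: m = -2.30259 / -0.69728 = 3.30

3.30 (Weibull m)


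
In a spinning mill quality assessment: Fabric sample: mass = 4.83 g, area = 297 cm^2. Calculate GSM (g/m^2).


Formula: GSM = mass_g / area_m2
Step 1: Convert area: 297 cm^2 = 297 / 10000 = 0.0297 m^2
Step 2: GSM = 4.83 g / 0.0297 m^2 = 162.6 g/m^2

162.6 g/m^2


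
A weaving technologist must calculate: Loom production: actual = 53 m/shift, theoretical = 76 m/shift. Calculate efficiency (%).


Formula: Efficiency% = (Actual output / Theoretical output) * 100
Efficiency% = (53 / 76) * 100
Efficiency% = 0.697368 * 100 = 69.7368% ≈ 69.7%

69.7%


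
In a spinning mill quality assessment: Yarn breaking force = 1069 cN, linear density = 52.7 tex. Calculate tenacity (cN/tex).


Formula: Tenacity = Breaking force / Linear density
Tenacity = 1069 cN / 52.7 tex
Tenacity = 20.28 cN/tex

20.28 cN/tex


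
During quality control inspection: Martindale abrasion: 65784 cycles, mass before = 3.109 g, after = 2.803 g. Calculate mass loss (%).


Formula: Mass loss% = ((m_before - m_after) / m_before) * 100
Step 1: Mass loss = 3.109 - 2.803 = 0.306 g
Step 2: Ratio = 0.306 / 3.109 = 0.0984239
Step 3: Mass loss% = 0.0984239 * 100 = 9.84239% ≈ 9.84%

9.84%


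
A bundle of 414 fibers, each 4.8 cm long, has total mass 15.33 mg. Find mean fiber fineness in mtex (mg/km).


Formula: fineness (mtex) = mass (mg) / total length (km) = (mass_mg / total_length_m) * 1000
Step 1: Convert fiber length: 4.8 cm = 0.048 m
Step 2: Total fiber length = 414 * 0.048 = 19.872 m
Step 3: Linear density = 15.33 mg / 19.872 m = 0.7714 mg/m
Step 4: fineness = 0.7714 * 1000 = 771.4 mtex

771.4 mtex


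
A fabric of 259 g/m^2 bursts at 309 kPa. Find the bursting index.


Formula: Bursting Index = Bursting Strength / Fabric GSM
BI = 309 kPa / 259 g/m^2
BI = 1.193 kPa/(g/m^2)

1.193 kPa/(g/m^2)


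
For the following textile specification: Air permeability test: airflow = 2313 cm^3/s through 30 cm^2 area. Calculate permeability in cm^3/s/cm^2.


Formula: Air Permeability = Airflow / Test Area
AP = 2313 cm^3/s / 30 cm^2
AP = 77.1 cm^3/s/cm^2

77.1 cm^3/s/cm^2


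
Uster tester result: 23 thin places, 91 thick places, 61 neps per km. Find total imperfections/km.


Formula: Total = thin places + thick places + neps
Total = 23 + 91 + 61
Total = 175 imperfections/km

175 imperfections/km


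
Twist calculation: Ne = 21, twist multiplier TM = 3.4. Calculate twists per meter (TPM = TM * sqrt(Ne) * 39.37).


Formula: TPM = TM * sqrt(Ne) * 39.37
Step 1: sqrt(Ne) = sqrt(21) = 4.5826
Step 2: TM * sqrt(Ne) = 3.4 * 4.5826 = 15.5808
Step 3: TPM = 15.5808 * 39.37 = 613 twists/m

613 twists/m


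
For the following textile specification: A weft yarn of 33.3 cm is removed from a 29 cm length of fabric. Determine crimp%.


Formula: Crimp% = ((L_yarn - L_fabric) / L_fabric) * 100
Step 1: Extension = 33.3 - 29 = 4.3 cm
Step 2: Crimp% = (4.3 / 29) * 100
Step 3: Crimp% = 0.148276 * 100 = 14.8276% ≈ 14.8%

14.8%


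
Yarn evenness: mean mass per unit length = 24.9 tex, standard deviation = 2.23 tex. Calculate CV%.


Formula: CV% = (standard deviation / mean) * 100
Step 1: Ratio = 2.23 / 24.9 = 0.089558
Step 2: CV% = 0.089558 * 100 = 8.9558% ≈ 9.0%

9.0%


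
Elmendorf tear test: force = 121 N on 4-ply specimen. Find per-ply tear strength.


Formula: Per-ply strength = Total force / Number of plies
Per-ply = 121 N / 4
Per-ply = 30.25 N

30.25 N


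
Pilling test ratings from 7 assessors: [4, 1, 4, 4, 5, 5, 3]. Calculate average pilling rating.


Formula: Mean = sum / count
Sum = 4 + 1 + 4 + 4 + 5 + 5 + 3 = 26
Mean = 26 / 7 = 3.7

3.7


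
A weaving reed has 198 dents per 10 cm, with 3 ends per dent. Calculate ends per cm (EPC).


Formula: EPC = (dents per 10 cm * ends per dent) / 10
Step 1: Total ends per 10 cm = 198 * 3 = 594
Step 2: EPC = 594 / 10 = 59.4 ends/cm

59.4 ends/cm


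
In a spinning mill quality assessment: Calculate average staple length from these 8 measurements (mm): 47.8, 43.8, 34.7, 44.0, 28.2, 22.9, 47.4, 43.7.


Formula: Mean = sum of lengths / count
Sum = 47.8 + 43.8 + 34.7 + 44.0 + 28.2 + 22.9 + 47.4 + 43.7
Sum = 312.5 mm
Mean = 312.5 / 8 = 39.06 mm

39.06 mm


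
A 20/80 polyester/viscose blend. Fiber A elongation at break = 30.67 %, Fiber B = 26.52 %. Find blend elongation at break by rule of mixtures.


Formula: Blend property = (fraction_A * property_A) + (fraction_B * property_B)
Step 1: Contribution A = 20/100 * 30.67 % = 6.134 %
Step 2: Contribution B = 80/100 * 26.52 % = 21.216 %
Step 3: Blend elongation at break = 6.134 + 21.216 = 27.35 %

27.35 %
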